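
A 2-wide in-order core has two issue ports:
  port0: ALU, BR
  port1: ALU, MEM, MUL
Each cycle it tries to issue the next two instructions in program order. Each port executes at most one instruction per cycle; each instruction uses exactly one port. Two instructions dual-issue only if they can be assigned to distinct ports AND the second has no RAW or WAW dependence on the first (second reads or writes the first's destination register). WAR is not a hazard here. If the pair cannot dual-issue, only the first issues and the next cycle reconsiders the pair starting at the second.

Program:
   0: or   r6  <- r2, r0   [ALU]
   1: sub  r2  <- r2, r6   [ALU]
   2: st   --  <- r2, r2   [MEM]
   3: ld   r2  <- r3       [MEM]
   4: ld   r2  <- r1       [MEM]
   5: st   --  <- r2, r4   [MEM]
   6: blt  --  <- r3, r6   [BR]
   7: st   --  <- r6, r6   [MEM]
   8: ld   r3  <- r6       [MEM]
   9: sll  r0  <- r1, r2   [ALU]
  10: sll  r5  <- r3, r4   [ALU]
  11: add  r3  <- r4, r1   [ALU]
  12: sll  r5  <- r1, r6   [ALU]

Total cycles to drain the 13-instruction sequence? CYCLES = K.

[0] i0  or.ALU  -- RAW r6
[1] i1  sub.ALU  -- RAW r2
[2] i2  st.MEM  -- no-port MEM/MEM
[3] i3  ld.MEM  -- no-port MEM/MEM
[4] i4  ld.MEM  -- no-port MEM/MEM
[5] i5&i6  st.MEM/blt.BR  -- pair
[6] i7  st.MEM  -- no-port MEM/MEM
[7] i8&i9  ld.MEM/sll.ALU  -- pair
[8] i10&i11  sll.ALU/add.ALU  -- pair
[9] i12  sll.ALU  -- tail

CYCLES = 10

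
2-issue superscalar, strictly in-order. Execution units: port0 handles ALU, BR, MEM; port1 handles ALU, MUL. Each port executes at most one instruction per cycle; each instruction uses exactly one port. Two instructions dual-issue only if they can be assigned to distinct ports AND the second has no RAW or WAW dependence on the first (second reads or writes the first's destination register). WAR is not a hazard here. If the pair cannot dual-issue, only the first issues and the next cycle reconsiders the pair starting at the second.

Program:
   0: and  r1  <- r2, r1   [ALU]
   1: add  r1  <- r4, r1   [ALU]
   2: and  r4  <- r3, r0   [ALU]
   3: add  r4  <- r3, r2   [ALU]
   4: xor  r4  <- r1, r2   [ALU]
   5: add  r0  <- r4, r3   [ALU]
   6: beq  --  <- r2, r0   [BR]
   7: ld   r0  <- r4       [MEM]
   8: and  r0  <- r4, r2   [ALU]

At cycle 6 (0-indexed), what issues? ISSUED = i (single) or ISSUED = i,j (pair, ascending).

t=0 i0:and ; RAW+WAW r1
t=1 i1&i2:add;and ; dual
t=2 i3:add ; WAW r4
t=3 i4:xor ; RAW r4
t=4 i5:add ; RAW r0
t=5 i6:beq ; no-port BR/MEM
t=6 i7:ld ; WAW r0
t=7 i8:and ; tail

ISSUED = 7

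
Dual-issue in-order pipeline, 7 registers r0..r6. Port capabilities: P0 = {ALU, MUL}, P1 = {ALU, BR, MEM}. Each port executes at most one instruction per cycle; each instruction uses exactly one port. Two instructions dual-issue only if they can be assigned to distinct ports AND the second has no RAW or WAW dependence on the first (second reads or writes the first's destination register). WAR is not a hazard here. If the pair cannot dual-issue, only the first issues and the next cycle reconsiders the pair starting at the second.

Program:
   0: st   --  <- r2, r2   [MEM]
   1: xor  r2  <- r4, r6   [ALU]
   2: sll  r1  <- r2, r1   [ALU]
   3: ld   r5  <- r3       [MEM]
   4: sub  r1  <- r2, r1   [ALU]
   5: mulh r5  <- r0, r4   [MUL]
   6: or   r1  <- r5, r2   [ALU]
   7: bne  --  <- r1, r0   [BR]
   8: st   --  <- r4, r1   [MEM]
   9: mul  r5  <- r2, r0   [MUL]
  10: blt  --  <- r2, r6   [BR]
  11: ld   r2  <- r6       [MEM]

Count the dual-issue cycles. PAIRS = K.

#0 head=0: st.MEM/xor.ALU i0/i1 pair
#1 head=2: sll.ALU/ld.MEM i2/i3 pair
#2 head=4: sub.ALU/mulh.MUL i4/i5 pair
#3 head=6: or.ALU i6 RAW r1
#4 head=7: bne.BR i7 no-port BR/MEM
#5 head=8: st.MEM/mul.MUL i8/i9 pair
#6 head=10: blt.BR i10 no-port BR/MEM
#7 head=11: ld.MEM i11 tail

PAIRS = 4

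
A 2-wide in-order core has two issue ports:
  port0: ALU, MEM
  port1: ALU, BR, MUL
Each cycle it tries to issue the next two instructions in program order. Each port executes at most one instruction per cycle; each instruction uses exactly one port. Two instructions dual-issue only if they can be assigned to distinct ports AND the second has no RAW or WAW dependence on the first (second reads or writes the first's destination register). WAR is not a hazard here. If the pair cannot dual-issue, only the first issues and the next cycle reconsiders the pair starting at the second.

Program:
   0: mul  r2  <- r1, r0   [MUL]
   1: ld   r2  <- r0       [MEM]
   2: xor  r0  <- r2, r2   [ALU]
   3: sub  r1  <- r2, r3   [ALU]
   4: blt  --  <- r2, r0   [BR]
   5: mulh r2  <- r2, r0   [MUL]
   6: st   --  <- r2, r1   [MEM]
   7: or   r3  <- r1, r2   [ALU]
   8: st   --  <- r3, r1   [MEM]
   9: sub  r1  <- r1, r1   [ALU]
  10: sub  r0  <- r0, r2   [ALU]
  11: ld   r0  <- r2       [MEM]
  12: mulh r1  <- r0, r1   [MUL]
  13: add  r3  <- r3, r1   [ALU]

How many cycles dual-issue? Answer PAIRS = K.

c0: i0 mul  WAW r2
c1: i1 ld  RAW r2
c2: i2&i3 xor+sub  pair
c3: i4 blt  no-port BR/MUL
c4: i5 mulh  RAW r2
c5: i6&i7 st+or  pair
c6: i8&i9 st+sub  pair
c7: i10 sub  WAW r0
c8: i11 ld  RAW r0
c9: i12 mulh  RAW r1
c10: i13 add  tail

PAIRS = 3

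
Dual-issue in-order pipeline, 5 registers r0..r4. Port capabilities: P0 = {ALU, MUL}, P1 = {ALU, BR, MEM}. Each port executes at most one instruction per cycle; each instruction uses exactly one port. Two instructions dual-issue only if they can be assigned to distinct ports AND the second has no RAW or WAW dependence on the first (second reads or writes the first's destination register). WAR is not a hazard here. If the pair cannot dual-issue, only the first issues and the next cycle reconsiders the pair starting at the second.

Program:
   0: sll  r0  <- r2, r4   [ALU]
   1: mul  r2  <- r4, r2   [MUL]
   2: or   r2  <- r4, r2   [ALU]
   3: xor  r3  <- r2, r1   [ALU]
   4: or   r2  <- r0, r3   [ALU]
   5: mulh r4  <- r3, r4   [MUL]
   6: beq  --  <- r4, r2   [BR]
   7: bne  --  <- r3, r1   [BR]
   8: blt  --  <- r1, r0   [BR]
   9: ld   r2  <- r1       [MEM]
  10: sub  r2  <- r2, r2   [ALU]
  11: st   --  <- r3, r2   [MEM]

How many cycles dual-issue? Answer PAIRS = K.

PAIRS = 2

[0] i0&i1  sll/mul  -- 2-wide
[1] i2  or  -- RAW r2
[2] i3  xor  -- RAW r3
[3] i4&i5  or/mulh  -- 2-wide
[4] i6  beq  -- no-port BR/BR
[5] i7  bne  -- no-port BR/BR
[6] i8  blt  -- no-port BR/MEM
[7] i9  ld  -- RAW+WAW r2
[8] i10  sub  -- RAW r2
[9] i11  st  -- tail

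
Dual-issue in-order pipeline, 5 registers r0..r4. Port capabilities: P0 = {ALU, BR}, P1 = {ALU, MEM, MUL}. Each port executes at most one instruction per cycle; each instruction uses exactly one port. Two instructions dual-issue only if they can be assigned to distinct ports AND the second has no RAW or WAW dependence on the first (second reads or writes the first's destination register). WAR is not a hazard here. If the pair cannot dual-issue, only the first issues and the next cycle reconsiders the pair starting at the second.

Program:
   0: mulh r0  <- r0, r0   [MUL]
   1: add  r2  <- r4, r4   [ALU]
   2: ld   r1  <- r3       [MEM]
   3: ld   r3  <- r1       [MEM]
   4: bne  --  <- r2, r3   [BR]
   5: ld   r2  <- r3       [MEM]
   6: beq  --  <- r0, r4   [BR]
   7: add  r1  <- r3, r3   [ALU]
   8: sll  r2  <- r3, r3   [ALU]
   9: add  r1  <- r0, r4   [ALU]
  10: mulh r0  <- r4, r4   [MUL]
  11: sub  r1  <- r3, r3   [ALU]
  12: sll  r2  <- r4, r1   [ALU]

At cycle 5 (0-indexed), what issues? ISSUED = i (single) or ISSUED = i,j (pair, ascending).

0. mulh.MUL+add.ALU @i0+i1  | 2-wide
1. ld.MEM @i2  | no-port MEM/MEM
2. ld.MEM @i3  | RAW r3
3. bne.BR+ld.MEM @i4+i5  | 2-wide
4. beq.BR+add.ALU @i6+i7  | 2-wide
5. sll.ALU+add.ALU @i8+i9  | 2-wide
6. mulh.MUL+sub.ALU @i10+i11  | 2-wide
7. sll.ALU @i12  | tail

ISSUED = 8,9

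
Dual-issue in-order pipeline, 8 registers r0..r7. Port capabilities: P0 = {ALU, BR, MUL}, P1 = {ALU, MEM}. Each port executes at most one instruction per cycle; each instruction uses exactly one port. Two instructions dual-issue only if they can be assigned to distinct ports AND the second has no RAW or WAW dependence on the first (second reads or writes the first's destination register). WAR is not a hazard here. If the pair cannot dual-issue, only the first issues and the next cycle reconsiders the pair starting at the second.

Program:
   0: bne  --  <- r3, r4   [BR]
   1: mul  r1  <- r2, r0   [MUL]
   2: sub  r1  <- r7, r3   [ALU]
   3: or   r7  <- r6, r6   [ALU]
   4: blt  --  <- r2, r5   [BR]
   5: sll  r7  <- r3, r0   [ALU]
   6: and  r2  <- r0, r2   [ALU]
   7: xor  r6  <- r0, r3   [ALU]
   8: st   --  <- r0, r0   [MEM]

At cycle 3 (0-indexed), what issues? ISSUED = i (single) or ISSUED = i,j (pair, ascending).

t=0 i0:bne.BR ; no-port BR/MUL
t=1 i1:mul.MUL ; WAW r1
t=2 i2&i3:sub.ALU/or.ALU ; dual
t=3 i4&i5:blt.BR/sll.ALU ; dual
t=4 i6&i7:and.ALU/xor.ALU ; dual
t=5 i8:st.MEM ; tail

ISSUED = 4,5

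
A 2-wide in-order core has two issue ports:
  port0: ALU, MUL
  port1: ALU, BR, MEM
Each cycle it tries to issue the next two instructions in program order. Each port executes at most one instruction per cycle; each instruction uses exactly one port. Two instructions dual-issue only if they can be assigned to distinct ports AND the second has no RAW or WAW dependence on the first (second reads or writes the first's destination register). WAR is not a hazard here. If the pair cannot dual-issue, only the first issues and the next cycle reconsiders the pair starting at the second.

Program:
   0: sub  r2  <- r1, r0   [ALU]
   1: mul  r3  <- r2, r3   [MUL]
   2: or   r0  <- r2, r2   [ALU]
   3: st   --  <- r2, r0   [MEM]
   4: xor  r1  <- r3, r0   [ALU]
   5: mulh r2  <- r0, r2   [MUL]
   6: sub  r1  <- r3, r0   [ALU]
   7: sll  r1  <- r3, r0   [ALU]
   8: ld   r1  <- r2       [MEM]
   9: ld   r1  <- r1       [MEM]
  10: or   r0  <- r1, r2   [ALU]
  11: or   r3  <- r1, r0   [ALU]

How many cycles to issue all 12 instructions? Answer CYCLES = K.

CYCLES = 9

c0: i0 sub.ALU  RAW r2
c1: i1+i2 mul.MUL/or.ALU  2-wide
c2: i3+i4 st.MEM/xor.ALU  2-wide
c3: i5+i6 mulh.MUL/sub.ALU  2-wide
c4: i7 sll.ALU  WAW r1
c5: i8 ld.MEM  no-port MEM/MEM
c6: i9 ld.MEM  RAW r1
c7: i10 or.ALU  RAW r0
c8: i11 or.ALU  tail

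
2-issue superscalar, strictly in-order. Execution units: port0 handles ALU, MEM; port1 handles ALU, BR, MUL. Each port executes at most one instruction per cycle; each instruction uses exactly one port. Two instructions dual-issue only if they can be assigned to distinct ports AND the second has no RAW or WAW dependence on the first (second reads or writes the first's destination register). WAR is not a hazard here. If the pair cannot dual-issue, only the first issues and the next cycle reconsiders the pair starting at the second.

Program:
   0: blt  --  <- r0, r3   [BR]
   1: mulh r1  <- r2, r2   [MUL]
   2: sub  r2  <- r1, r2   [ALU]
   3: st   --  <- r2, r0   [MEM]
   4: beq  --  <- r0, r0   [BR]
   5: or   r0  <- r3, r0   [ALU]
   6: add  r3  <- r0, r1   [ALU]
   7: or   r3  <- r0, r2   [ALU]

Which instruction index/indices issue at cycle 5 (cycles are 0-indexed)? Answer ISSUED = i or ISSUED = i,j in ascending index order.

#0 head=0: blt.BR i0 no-port BR/MUL
#1 head=1: mulh.MUL i1 RAW r1
#2 head=2: sub.ALU i2 RAW r2
#3 head=3: st.MEM+beq.BR i3&i4 dual
#4 head=5: or.ALU i5 RAW r0
#5 head=6: add.ALU i6 WAW r3
#6 head=7: or.ALU i7 tail

ISSUED = 6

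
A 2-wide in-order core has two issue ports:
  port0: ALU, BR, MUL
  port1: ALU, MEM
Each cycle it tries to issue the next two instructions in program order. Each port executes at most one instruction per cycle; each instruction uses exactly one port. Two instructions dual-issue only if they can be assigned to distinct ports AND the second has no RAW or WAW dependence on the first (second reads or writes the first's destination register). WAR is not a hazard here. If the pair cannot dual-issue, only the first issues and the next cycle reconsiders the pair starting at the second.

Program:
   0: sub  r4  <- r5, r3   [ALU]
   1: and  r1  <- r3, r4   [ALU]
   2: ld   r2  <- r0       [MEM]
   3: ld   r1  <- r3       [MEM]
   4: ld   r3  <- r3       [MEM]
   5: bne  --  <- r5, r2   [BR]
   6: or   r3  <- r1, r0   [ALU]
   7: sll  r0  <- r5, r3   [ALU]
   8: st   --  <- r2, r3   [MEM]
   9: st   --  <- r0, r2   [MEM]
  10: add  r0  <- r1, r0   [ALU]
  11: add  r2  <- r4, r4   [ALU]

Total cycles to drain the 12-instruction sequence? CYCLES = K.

CYCLES = 8

t=0 i0:sub ; RAW r4
t=1 i1&i2:and/ld ; dual
t=2 i3:ld ; no-port MEM/MEM
t=3 i4&i5:ld/bne ; dual
t=4 i6:or ; RAW r3
t=5 i7&i8:sll/st ; dual
t=6 i9&i10:st/add ; dual
t=7 i11:add ; tail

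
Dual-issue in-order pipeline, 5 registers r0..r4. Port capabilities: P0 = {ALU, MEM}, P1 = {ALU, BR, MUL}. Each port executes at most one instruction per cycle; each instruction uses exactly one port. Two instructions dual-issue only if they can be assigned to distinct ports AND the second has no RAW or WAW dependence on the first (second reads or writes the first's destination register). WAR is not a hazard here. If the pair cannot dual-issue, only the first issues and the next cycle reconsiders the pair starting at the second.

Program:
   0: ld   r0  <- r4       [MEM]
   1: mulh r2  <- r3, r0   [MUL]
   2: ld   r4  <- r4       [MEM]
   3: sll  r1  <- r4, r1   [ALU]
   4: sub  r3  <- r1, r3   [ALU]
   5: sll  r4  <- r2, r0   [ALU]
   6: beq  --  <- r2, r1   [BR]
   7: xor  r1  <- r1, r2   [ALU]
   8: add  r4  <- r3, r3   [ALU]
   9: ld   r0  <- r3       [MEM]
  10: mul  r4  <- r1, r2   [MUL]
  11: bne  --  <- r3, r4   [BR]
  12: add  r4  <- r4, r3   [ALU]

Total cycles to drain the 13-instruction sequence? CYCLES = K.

CYCLES = 8

  cy0 -> i0 (ld.MEM) RAW r0
  cy1 -> i1&i2 (mulh.MUL ld.MEM) pair
  cy2 -> i3 (sll.ALU) RAW r1
  cy3 -> i4&i5 (sub.ALU sll.ALU) pair
  cy4 -> i6&i7 (beq.BR xor.ALU) pair
  cy5 -> i8&i9 (add.ALU ld.MEM) pair
  cy6 -> i10 (mul.MUL) no-port MUL/BR
  cy7 -> i11&i12 (bne.BR add.ALU) pair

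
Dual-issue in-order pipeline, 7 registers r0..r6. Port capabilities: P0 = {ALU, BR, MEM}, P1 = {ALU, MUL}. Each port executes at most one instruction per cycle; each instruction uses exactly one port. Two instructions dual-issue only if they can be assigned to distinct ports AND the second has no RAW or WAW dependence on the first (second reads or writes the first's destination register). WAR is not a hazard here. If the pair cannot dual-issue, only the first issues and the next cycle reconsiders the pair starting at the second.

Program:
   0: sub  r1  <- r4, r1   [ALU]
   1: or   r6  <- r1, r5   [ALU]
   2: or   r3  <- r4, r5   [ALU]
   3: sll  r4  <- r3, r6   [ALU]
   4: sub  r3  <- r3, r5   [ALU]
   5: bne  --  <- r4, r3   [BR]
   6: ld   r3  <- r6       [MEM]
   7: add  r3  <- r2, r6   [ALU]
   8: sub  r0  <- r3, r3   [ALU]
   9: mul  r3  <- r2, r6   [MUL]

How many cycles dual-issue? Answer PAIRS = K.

#0 head=0: sub i0 RAW r1
#1 head=1: or or i1,i2 2-wide
#2 head=3: sll sub i3,i4 2-wide
#3 head=5: bne i5 no-port BR/MEM
#4 head=6: ld i6 WAW r3
#5 head=7: add i7 RAW r3
#6 head=8: sub mul i8,i9 2-wide

PAIRS = 3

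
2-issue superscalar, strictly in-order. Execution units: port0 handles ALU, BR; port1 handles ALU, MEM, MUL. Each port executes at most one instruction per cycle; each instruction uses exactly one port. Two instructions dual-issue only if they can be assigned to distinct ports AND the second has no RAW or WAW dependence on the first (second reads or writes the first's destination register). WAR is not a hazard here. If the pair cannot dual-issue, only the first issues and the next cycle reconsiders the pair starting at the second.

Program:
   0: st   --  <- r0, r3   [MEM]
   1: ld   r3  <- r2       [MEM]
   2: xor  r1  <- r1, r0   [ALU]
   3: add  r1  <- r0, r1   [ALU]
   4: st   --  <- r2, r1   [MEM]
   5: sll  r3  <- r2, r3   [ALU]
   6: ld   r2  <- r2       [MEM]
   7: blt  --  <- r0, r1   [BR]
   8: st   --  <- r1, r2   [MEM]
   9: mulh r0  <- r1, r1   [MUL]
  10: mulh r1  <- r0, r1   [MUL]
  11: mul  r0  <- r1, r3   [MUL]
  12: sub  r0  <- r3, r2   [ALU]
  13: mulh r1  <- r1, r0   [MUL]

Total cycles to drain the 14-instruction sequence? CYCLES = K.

t=0 i0:st ; no-port MEM/MEM
t=1 i1&i2:ld xor ; 2-wide
t=2 i3:add ; RAW r1
t=3 i4&i5:st sll ; 2-wide
t=4 i6&i7:ld blt ; 2-wide
t=5 i8:st ; no-port MEM/MUL
t=6 i9:mulh ; no-port MUL/MUL
t=7 i10:mulh ; no-port MUL/MUL
t=8 i11:mul ; WAW r0
t=9 i12:sub ; RAW r0
t=10 i13:mulh ; tail

CYCLES = 11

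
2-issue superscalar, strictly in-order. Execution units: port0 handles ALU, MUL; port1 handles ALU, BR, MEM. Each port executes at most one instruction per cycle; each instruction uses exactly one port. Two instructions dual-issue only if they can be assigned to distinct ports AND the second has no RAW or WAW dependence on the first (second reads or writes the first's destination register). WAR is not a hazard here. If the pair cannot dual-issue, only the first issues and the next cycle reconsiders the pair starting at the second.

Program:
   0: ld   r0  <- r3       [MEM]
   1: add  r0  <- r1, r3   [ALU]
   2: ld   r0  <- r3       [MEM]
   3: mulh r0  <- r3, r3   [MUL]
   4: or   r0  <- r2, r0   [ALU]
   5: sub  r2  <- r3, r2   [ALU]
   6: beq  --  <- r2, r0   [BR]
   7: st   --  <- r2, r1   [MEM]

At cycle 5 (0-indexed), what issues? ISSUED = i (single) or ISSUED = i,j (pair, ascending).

ISSUED = 6

  cy0 -> i0 (ld.MEM) WAW r0
  cy1 -> i1 (add.ALU) WAW r0
  cy2 -> i2 (ld.MEM) WAW r0
  cy3 -> i3 (mulh.MUL) RAW+WAW r0
  cy4 -> i4&i5 (or.ALU+sub.ALU) 2-wide
  cy5 -> i6 (beq.BR) no-port BR/MEM
  cy6 -> i7 (st.MEM) tail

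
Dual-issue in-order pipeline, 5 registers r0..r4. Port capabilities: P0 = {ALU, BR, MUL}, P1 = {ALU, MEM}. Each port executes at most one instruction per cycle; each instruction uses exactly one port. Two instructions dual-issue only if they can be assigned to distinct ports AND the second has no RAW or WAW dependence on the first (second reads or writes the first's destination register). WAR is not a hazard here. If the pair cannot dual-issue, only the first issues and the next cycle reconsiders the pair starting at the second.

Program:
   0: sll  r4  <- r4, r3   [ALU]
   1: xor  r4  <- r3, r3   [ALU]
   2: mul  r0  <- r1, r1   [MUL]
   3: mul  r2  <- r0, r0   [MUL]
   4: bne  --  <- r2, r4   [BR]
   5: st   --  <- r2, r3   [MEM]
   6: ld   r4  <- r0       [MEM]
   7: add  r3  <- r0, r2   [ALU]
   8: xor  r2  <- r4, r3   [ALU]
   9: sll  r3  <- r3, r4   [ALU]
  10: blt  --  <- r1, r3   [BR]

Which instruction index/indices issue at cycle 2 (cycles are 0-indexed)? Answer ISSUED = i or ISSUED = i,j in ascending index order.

  cy0 -> i0 (sll.ALU) WAW r4
  cy1 -> i1&i2 (xor.ALU+mul.MUL) 2-wide
  cy2 -> i3 (mul.MUL) no-port MUL/BR
  cy3 -> i4&i5 (bne.BR+st.MEM) 2-wide
  cy4 -> i6&i7 (ld.MEM+add.ALU) 2-wide
  cy5 -> i8&i9 (xor.ALU+sll.ALU) 2-wide
  cy6 -> i10 (blt.BR) tail

ISSUED = 3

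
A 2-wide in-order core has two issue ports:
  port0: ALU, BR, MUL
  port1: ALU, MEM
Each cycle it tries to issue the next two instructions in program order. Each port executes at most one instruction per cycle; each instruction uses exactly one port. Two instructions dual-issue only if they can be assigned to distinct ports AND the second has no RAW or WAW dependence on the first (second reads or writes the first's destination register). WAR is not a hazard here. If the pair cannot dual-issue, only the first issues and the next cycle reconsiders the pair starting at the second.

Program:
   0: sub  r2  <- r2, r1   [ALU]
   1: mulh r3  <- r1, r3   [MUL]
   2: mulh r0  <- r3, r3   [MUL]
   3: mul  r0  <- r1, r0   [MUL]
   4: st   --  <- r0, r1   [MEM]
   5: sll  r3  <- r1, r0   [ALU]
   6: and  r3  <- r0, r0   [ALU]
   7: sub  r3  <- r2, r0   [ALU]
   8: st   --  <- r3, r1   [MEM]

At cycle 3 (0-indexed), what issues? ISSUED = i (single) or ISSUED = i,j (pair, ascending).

[0] i0&i1  sub/mulh  -- dual
[1] i2  mulh  -- no-port MUL/MUL
[2] i3  mul  -- RAW r0
[3] i4&i5  st/sll  -- dual
[4] i6  and  -- WAW r3
[5] i7  sub  -- RAW r3
[6] i8  st  -- tail

ISSUED = 4,5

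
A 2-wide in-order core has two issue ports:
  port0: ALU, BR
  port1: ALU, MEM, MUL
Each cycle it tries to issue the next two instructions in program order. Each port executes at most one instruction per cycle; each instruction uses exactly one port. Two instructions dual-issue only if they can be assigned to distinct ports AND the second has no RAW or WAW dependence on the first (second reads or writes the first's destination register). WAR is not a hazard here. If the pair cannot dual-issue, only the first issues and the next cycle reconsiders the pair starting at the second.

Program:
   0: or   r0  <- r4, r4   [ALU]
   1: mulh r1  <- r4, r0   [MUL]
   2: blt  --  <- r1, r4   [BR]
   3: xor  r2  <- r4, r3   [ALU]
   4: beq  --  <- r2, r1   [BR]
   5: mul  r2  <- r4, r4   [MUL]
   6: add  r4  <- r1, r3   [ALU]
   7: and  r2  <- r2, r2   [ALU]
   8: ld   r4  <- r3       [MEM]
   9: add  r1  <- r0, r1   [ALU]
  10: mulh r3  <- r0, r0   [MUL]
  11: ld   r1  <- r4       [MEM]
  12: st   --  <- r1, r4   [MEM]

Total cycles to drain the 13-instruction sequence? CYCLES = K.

CYCLES = 9

  cy0 -> i0 (or) RAW r0
  cy1 -> i1 (mulh) RAW r1
  cy2 -> i2+i3 (blt+xor) dual
  cy3 -> i4+i5 (beq+mul) dual
  cy4 -> i6+i7 (add+and) dual
  cy5 -> i8+i9 (ld+add) dual
  cy6 -> i10 (mulh) no-port MUL/MEM
  cy7 -> i11 (ld) no-port MEM/MEM
  cy8 -> i12 (st) tail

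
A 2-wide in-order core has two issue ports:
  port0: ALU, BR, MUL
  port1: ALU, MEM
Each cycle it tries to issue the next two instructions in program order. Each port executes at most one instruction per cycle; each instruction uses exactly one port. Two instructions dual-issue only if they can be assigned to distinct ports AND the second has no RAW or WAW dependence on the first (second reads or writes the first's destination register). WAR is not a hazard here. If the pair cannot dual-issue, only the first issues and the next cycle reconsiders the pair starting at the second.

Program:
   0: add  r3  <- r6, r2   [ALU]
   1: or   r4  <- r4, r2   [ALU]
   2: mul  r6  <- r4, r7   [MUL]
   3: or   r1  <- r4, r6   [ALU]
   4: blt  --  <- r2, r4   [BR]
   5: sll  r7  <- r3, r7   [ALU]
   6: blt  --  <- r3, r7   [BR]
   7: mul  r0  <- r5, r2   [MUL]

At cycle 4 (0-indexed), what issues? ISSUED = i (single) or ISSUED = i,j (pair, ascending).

  cy0 -> i0&i1 (add.ALU or.ALU) 2-wide
  cy1 -> i2 (mul.MUL) RAW r6
  cy2 -> i3&i4 (or.ALU blt.BR) 2-wide
  cy3 -> i5 (sll.ALU) RAW r7
  cy4 -> i6 (blt.BR) no-port BR/MUL
  cy5 -> i7 (mul.MUL) tail

ISSUED = 6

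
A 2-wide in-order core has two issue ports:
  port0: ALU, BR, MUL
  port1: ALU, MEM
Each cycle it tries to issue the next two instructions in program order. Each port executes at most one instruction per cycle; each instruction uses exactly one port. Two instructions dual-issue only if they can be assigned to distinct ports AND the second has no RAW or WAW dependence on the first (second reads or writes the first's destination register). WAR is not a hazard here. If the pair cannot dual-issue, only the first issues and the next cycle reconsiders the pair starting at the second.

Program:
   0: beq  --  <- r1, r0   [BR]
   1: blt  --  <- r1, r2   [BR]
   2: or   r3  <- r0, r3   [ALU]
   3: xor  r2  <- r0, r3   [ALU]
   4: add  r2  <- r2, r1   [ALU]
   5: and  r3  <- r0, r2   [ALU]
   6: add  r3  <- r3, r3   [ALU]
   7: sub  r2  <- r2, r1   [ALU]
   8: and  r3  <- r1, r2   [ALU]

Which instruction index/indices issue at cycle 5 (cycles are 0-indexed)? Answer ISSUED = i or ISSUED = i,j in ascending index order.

ISSUED = 6,7

0. beq.BR @i0  | no-port BR/BR
1. blt.BR;or.ALU @i1&i2  | 2-wide
2. xor.ALU @i3  | RAW+WAW r2
3. add.ALU @i4  | RAW r2
4. and.ALU @i5  | RAW+WAW r3
5. add.ALU;sub.ALU @i6&i7  | 2-wide
6. and.ALU @i8  | tail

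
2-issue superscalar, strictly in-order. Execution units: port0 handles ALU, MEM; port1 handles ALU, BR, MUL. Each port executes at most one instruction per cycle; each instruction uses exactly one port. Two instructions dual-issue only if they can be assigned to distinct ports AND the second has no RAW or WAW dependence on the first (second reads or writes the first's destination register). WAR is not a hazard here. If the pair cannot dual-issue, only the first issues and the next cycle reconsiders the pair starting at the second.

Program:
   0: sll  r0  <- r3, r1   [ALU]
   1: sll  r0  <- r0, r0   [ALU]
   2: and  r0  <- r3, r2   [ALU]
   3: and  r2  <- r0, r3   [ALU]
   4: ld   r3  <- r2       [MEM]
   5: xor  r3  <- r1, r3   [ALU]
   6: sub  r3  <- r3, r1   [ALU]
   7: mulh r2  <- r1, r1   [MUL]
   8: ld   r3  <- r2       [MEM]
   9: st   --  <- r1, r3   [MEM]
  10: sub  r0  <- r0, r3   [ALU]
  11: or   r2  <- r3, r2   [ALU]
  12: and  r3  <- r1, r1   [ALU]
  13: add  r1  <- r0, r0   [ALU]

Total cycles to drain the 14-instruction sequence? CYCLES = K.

CYCLES = 11

t=0 i0:sll.ALU ; RAW+WAW r0
t=1 i1:sll.ALU ; WAW r0
t=2 i2:and.ALU ; RAW r0
t=3 i3:and.ALU ; RAW r2
t=4 i4:ld.MEM ; RAW+WAW r3
t=5 i5:xor.ALU ; RAW+WAW r3
t=6 i6,i7:sub.ALU;mulh.MUL ; pair
t=7 i8:ld.MEM ; no-port MEM/MEM
t=8 i9,i10:st.MEM;sub.ALU ; pair
t=9 i11,i12:or.ALU;and.ALU ; pair
t=10 i13:add.ALU ; tail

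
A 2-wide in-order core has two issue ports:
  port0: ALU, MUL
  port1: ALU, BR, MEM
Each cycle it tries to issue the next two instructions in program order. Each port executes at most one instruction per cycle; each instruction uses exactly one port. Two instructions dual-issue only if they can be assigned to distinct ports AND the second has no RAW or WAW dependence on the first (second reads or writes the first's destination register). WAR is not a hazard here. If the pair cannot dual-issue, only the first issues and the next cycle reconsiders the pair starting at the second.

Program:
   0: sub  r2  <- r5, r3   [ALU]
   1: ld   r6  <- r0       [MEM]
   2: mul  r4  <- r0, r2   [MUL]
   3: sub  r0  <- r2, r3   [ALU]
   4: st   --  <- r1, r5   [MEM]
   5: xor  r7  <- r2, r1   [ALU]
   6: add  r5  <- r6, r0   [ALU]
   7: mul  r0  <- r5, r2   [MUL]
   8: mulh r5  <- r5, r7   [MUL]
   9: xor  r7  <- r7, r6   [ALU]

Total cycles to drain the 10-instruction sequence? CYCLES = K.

CYCLES = 6

0. sub+ld @i0/i1  | dual
1. mul+sub @i2/i3  | dual
2. st+xor @i4/i5  | dual
3. add @i6  | RAW r5
4. mul @i7  | no-port MUL/MUL
5. mulh+xor @i8/i9  | dual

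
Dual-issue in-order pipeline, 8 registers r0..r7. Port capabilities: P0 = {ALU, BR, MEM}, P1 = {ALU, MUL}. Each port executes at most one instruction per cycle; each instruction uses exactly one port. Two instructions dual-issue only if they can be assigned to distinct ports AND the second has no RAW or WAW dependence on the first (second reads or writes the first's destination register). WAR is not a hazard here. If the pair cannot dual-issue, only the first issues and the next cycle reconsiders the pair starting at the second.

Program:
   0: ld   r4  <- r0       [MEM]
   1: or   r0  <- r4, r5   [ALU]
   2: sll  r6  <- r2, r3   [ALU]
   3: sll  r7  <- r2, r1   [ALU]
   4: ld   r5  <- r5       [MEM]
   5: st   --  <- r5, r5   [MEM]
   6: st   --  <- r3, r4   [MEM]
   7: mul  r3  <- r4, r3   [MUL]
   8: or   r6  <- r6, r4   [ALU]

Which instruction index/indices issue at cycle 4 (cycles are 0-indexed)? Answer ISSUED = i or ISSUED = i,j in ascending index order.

c0: i0 ld  RAW r4
c1: i1&i2 or;sll  2-wide
c2: i3&i4 sll;ld  2-wide
c3: i5 st  no-port MEM/MEM
c4: i6&i7 st;mul  2-wide
c5: i8 or  tail

ISSUED = 6,7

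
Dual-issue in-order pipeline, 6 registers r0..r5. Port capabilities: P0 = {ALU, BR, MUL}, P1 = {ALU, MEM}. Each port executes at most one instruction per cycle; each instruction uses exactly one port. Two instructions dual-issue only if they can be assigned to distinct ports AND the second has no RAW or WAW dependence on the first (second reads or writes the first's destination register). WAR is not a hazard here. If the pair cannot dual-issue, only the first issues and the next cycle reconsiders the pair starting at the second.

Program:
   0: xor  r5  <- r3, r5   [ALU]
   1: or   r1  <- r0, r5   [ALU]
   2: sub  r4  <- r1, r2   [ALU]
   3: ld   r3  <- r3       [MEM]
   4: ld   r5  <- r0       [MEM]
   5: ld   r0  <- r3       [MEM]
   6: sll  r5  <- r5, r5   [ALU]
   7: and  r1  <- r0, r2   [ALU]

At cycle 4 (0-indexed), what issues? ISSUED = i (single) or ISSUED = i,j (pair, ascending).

#0 head=0: xor.ALU i0 RAW r5
#1 head=1: or.ALU i1 RAW r1
#2 head=2: sub.ALU/ld.MEM i2/i3 pair
#3 head=4: ld.MEM i4 no-port MEM/MEM
#4 head=5: ld.MEM/sll.ALU i5/i6 pair
#5 head=7: and.ALU i7 tail

ISSUED = 5,6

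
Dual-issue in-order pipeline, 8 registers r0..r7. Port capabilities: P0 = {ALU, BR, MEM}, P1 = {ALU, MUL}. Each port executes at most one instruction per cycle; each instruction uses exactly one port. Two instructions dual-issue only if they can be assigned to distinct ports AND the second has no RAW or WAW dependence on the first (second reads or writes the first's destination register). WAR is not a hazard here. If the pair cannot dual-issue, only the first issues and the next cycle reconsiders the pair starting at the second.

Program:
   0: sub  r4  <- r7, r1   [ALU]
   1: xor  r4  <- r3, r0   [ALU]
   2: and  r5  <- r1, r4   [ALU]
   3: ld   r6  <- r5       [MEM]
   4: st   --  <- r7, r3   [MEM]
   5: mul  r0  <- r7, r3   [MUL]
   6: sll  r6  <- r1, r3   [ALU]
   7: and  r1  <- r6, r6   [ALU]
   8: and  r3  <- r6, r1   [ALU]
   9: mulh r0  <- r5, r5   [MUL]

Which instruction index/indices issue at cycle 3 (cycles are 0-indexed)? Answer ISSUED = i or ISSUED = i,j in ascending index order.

0. sub.ALU @i0  | WAW r4
1. xor.ALU @i1  | RAW r4
2. and.ALU @i2  | RAW r5
3. ld.MEM @i3  | no-port MEM/MEM
4. st.MEM+mul.MUL @i4,i5  | pair
5. sll.ALU @i6  | RAW r6
6. and.ALU @i7  | RAW r1
7. and.ALU+mulh.MUL @i8,i9  | pair

ISSUED = 3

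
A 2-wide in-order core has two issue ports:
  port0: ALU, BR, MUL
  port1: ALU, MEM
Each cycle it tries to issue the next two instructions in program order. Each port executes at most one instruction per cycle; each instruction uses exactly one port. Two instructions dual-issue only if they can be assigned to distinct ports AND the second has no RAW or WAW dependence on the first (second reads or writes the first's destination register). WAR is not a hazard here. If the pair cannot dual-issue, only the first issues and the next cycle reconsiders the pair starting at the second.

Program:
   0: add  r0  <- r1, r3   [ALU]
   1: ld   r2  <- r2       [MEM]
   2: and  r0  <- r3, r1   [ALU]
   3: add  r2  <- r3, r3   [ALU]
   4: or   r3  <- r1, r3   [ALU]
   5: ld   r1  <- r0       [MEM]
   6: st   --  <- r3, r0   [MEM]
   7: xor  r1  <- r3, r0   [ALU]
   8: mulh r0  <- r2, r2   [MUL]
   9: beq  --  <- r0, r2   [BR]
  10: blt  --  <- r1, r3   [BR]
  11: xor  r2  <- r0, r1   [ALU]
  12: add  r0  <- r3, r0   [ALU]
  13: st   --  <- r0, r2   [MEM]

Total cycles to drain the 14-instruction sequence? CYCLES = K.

t=0 i0+i1:add+ld ; 2-wide
t=1 i2+i3:and+add ; 2-wide
t=2 i4+i5:or+ld ; 2-wide
t=3 i6+i7:st+xor ; 2-wide
t=4 i8:mulh ; no-port MUL/BR
t=5 i9:beq ; no-port BR/BR
t=6 i10+i11:blt+xor ; 2-wide
t=7 i12:add ; RAW r0
t=8 i13:st ; tail

CYCLES = 9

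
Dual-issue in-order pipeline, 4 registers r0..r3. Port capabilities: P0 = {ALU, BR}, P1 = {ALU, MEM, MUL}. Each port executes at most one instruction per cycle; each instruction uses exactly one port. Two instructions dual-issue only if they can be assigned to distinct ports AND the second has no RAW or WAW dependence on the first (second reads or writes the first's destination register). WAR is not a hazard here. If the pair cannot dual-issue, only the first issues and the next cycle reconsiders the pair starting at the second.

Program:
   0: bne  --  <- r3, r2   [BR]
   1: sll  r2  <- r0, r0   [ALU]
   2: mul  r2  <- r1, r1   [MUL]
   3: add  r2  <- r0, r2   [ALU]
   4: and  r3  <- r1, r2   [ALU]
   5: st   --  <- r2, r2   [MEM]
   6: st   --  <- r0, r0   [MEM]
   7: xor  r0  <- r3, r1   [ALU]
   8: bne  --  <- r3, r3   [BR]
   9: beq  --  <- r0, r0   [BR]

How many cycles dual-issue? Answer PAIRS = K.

PAIRS = 3

#0 head=0: bne.BR/sll.ALU i0,i1 pair
#1 head=2: mul.MUL i2 RAW+WAW r2
#2 head=3: add.ALU i3 RAW r2
#3 head=4: and.ALU/st.MEM i4,i5 pair
#4 head=6: st.MEM/xor.ALU i6,i7 pair
#5 head=8: bne.BR i8 no-port BR/BR
#6 head=9: beq.BR i9 tail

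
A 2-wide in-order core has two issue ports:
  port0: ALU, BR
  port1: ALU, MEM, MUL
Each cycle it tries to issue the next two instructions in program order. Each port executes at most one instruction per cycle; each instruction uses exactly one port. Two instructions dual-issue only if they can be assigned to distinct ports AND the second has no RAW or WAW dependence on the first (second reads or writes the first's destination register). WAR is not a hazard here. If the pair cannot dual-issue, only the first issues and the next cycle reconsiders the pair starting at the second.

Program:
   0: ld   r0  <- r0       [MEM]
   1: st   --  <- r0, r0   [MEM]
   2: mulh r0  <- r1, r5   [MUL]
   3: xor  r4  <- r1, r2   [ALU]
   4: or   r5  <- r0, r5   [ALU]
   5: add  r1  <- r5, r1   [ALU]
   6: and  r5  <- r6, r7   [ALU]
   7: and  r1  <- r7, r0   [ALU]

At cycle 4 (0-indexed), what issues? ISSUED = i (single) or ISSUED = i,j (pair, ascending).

ISSUED = 5,6

#0 head=0: ld i0 no-port MEM/MEM
#1 head=1: st i1 no-port MEM/MUL
#2 head=2: mulh;xor i2&i3 pair
#3 head=4: or i4 RAW r5
#4 head=5: add;and i5&i6 pair
#5 head=7: and i7 tail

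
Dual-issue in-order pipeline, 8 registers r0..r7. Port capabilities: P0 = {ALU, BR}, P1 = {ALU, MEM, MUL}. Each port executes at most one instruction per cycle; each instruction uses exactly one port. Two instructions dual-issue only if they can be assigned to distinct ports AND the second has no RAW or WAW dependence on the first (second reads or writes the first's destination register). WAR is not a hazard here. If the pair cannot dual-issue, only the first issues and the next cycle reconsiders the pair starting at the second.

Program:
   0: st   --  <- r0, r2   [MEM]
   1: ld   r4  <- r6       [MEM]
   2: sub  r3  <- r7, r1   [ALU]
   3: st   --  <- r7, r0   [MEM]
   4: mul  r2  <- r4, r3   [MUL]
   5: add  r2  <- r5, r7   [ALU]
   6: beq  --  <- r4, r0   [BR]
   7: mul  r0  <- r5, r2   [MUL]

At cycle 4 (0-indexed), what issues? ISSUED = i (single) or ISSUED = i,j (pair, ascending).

[0] i0  st  -- no-port MEM/MEM
[1] i1,i2  ld sub  -- pair
[2] i3  st  -- no-port MEM/MUL
[3] i4  mul  -- WAW r2
[4] i5,i6  add beq  -- pair
[5] i7  mul  -- tail

ISSUED = 5,6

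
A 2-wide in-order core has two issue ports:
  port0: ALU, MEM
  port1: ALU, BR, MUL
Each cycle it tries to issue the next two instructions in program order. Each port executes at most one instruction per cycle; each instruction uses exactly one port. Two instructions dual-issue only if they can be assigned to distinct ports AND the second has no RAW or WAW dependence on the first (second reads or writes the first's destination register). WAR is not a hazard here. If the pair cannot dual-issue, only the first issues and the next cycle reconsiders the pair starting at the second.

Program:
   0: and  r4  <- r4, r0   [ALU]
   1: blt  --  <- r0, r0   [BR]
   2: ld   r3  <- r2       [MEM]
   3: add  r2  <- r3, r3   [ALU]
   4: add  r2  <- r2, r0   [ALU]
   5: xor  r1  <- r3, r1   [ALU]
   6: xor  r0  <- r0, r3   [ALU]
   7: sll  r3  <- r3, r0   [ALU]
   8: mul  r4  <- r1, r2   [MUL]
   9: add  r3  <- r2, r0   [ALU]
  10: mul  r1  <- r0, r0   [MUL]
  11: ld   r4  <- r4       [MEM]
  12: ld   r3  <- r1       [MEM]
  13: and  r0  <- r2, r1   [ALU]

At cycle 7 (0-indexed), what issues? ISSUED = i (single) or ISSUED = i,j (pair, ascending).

ISSUED = 11

  cy0 -> i0/i1 (and.ALU;blt.BR) 2-wide
  cy1 -> i2 (ld.MEM) RAW r3
  cy2 -> i3 (add.ALU) RAW+WAW r2
  cy3 -> i4/i5 (add.ALU;xor.ALU) 2-wide
  cy4 -> i6 (xor.ALU) RAW r0
  cy5 -> i7/i8 (sll.ALU;mul.MUL) 2-wide
  cy6 -> i9/i10 (add.ALU;mul.MUL) 2-wide
  cy7 -> i11 (ld.MEM) no-port MEM/MEM
  cy8 -> i12/i13 (ld.MEM;and.ALU) 2-wide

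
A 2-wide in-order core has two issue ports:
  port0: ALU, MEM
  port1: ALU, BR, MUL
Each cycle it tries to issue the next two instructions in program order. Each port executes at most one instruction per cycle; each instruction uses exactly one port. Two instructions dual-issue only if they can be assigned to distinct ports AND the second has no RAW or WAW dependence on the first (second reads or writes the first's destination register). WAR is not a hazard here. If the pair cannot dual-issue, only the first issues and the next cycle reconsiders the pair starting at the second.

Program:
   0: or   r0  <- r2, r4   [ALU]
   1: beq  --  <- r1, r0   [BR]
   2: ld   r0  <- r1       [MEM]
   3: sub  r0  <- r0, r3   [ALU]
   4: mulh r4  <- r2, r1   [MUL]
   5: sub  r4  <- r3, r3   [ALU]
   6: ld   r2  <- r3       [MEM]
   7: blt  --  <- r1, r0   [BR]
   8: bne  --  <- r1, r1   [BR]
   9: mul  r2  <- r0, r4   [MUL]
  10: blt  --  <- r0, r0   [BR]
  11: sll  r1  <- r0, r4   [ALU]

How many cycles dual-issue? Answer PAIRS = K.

PAIRS = 4

  cy0 -> i0 (or.ALU) RAW r0
  cy1 -> i1/i2 (beq.BR+ld.MEM) 2-wide
  cy2 -> i3/i4 (sub.ALU+mulh.MUL) 2-wide
  cy3 -> i5/i6 (sub.ALU+ld.MEM) 2-wide
  cy4 -> i7 (blt.BR) no-port BR/BR
  cy5 -> i8 (bne.BR) no-port BR/MUL
  cy6 -> i9 (mul.MUL) no-port MUL/BR
  cy7 -> i10/i11 (blt.BR+sll.ALU) 2-wide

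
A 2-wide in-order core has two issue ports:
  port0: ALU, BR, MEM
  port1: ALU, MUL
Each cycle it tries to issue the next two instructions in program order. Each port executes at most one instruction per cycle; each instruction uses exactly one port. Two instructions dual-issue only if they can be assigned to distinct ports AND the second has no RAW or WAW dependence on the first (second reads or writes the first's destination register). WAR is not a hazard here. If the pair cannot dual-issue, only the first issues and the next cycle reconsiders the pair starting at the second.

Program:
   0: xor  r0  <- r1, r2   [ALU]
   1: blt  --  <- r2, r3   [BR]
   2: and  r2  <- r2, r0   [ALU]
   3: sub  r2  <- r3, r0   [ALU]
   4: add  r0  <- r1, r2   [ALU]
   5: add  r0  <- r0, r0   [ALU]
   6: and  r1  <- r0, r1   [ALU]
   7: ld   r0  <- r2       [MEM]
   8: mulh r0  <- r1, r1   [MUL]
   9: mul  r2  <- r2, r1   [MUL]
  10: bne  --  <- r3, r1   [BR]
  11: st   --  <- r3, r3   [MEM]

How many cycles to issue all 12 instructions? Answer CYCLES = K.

[0] i0/i1  xor blt  -- dual
[1] i2  and  -- WAW r2
[2] i3  sub  -- RAW r2
[3] i4  add  -- RAW+WAW r0
[4] i5  add  -- RAW r0
[5] i6/i7  and ld  -- dual
[6] i8  mulh  -- no-port MUL/MUL
[7] i9/i10  mul bne  -- dual
[8] i11  st  -- tail

CYCLES = 9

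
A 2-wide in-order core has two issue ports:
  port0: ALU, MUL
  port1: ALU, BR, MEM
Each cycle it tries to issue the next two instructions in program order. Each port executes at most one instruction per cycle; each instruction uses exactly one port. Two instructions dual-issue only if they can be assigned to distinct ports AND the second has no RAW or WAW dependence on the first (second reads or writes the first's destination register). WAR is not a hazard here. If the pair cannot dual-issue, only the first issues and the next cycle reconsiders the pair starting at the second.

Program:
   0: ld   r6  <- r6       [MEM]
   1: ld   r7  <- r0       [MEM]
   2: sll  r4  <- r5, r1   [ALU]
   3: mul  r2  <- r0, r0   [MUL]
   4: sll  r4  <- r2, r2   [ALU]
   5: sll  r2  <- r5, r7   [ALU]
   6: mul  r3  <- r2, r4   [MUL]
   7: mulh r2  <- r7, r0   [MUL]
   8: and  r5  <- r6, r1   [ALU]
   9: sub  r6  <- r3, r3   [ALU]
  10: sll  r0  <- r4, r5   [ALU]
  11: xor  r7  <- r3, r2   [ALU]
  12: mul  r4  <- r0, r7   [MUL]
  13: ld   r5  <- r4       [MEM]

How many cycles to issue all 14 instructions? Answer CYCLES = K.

[0] i0  ld  -- no-port MEM/MEM
[1] i1,i2  ld+sll  -- 2-wide
[2] i3  mul  -- RAW r2
[3] i4,i5  sll+sll  -- 2-wide
[4] i6  mul  -- no-port MUL/MUL
[5] i7,i8  mulh+and  -- 2-wide
[6] i9,i10  sub+sll  -- 2-wide
[7] i11  xor  -- RAW r7
[8] i12  mul  -- RAW r4
[9] i13  ld  -- tail

CYCLES = 10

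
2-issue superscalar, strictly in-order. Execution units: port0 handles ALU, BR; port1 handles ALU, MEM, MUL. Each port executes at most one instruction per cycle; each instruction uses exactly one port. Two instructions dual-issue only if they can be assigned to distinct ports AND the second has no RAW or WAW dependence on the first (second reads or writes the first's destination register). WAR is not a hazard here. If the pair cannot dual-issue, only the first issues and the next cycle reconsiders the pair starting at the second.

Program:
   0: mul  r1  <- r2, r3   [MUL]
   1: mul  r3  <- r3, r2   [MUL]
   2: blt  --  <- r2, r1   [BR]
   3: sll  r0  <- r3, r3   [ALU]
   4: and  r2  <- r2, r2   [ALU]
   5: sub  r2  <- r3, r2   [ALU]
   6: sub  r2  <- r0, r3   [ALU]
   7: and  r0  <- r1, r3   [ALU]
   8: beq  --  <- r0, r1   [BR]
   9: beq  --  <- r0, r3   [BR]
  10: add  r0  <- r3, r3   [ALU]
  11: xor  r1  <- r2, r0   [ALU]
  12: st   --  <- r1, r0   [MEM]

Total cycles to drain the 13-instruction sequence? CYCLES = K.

t=0 i0:mul.MUL ; no-port MUL/MUL
t=1 i1/i2:mul.MUL;blt.BR ; dual
t=2 i3/i4:sll.ALU;and.ALU ; dual
t=3 i5:sub.ALU ; WAW r2
t=4 i6/i7:sub.ALU;and.ALU ; dual
t=5 i8:beq.BR ; no-port BR/BR
t=6 i9/i10:beq.BR;add.ALU ; dual
t=7 i11:xor.ALU ; RAW r1
t=8 i12:st.MEM ; tail

CYCLES = 9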